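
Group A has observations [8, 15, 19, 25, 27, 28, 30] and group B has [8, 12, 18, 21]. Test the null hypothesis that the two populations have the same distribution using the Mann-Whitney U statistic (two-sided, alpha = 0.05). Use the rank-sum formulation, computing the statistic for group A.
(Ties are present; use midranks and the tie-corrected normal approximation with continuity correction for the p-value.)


Step 1: Combine and sort all 11 observations; assign midranks.
sorted (value, group): (8,X), (8,Y), (12,Y), (15,X), (18,Y), (19,X), (21,Y), (25,X), (27,X), (28,X), (30,X)
ranks: 8->1.5, 8->1.5, 12->3, 15->4, 18->5, 19->6, 21->7, 25->8, 27->9, 28->10, 30->11
Step 2: Rank sum for X: R1 = 1.5 + 4 + 6 + 8 + 9 + 10 + 11 = 49.5.
Step 3: U_X = R1 - n1(n1+1)/2 = 49.5 - 7*8/2 = 49.5 - 28 = 21.5.
       U_Y = n1*n2 - U_X = 28 - 21.5 = 6.5.
Step 4: Ties are present, so use the tie-corrected normal approximation (with continuity correction) for the p-value.
Step 5: p-value = 0.184875; compare to alpha = 0.05. fail to reject H0.

U_X = 21.5, p = 0.184875, fail to reject H0 at alpha = 0.05.


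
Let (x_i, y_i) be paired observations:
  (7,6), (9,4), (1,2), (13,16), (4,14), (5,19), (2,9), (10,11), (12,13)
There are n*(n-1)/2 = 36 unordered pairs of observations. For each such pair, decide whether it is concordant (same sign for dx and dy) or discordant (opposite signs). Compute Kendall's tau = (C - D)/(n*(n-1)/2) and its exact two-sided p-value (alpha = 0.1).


Step 1: Enumerate the 36 unordered pairs (i,j) with i<j and classify each by sign(x_j-x_i) * sign(y_j-y_i).
  (1,2):dx=+2,dy=-2->D; (1,3):dx=-6,dy=-4->C; (1,4):dx=+6,dy=+10->C; (1,5):dx=-3,dy=+8->D
  (1,6):dx=-2,dy=+13->D; (1,7):dx=-5,dy=+3->D; (1,8):dx=+3,dy=+5->C; (1,9):dx=+5,dy=+7->C
  (2,3):dx=-8,dy=-2->C; (2,4):dx=+4,dy=+12->C; (2,5):dx=-5,dy=+10->D; (2,6):dx=-4,dy=+15->D
  (2,7):dx=-7,dy=+5->D; (2,8):dx=+1,dy=+7->C; (2,9):dx=+3,dy=+9->C; (3,4):dx=+12,dy=+14->C
  (3,5):dx=+3,dy=+12->C; (3,6):dx=+4,dy=+17->C; (3,7):dx=+1,dy=+7->C; (3,8):dx=+9,dy=+9->C
  (3,9):dx=+11,dy=+11->C; (4,5):dx=-9,dy=-2->C; (4,6):dx=-8,dy=+3->D; (4,7):dx=-11,dy=-7->C
  (4,8):dx=-3,dy=-5->C; (4,9):dx=-1,dy=-3->C; (5,6):dx=+1,dy=+5->C; (5,7):dx=-2,dy=-5->C
  (5,8):dx=+6,dy=-3->D; (5,9):dx=+8,dy=-1->D; (6,7):dx=-3,dy=-10->C; (6,8):dx=+5,dy=-8->D
  (6,9):dx=+7,dy=-6->D; (7,8):dx=+8,dy=+2->C; (7,9):dx=+10,dy=+4->C; (8,9):dx=+2,dy=+2->C
Step 2: C = 24, D = 12, total pairs = 36.
Step 3: tau = (C - D)/(n(n-1)/2) = (24 - 12)/36 = 0.333333.
Step 4: Exact two-sided p-value (enumerate n! = 362880 permutations of y under H0): p = 0.259518.
Step 5: alpha = 0.1. fail to reject H0.

tau_b = 0.3333 (C=24, D=12), p = 0.259518, fail to reject H0.


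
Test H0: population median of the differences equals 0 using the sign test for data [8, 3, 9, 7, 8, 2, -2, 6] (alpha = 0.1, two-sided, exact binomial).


Step 1: Discard zero differences. Original n = 8; n_eff = number of nonzero differences = 8.
Nonzero differences (with sign): +8, +3, +9, +7, +8, +2, -2, +6
Step 2: Count signs: positive = 7, negative = 1.
Step 3: Under H0: P(positive) = 0.5, so the number of positives S ~ Bin(8, 0.5).
Step 4: Two-sided exact p-value = sum of Bin(8,0.5) probabilities at or below the observed probability = 0.070312.
Step 5: alpha = 0.1. reject H0.

n_eff = 8, pos = 7, neg = 1, p = 0.070312, reject H0.


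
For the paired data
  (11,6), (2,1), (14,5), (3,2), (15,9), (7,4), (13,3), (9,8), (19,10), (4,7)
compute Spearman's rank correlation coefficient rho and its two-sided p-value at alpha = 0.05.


Step 1: Rank x and y separately (midranks; no ties here).
rank(x): 11->6, 2->1, 14->8, 3->2, 15->9, 7->4, 13->7, 9->5, 19->10, 4->3
rank(y): 6->6, 1->1, 5->5, 2->2, 9->9, 4->4, 3->3, 8->8, 10->10, 7->7
Step 2: d_i = R_x(i) - R_y(i); compute d_i^2.
  (6-6)^2=0, (1-1)^2=0, (8-5)^2=9, (2-2)^2=0, (9-9)^2=0, (4-4)^2=0, (7-3)^2=16, (5-8)^2=9, (10-10)^2=0, (3-7)^2=16
sum(d^2) = 50.
Step 3: rho = 1 - 6*50 / (10*(10^2 - 1)) = 1 - 300/990 = 0.696970.
Step 4: Under H0, t = rho * sqrt((n-2)/(1-rho^2)) = 2.7490 ~ t(8).
Step 5: Two-sided p-value from the t-distribution with 8 df = 0.025097.
Step 6: alpha = 0.05. reject H0.

rho = 0.6970, p = 0.025097, reject H0 at alpha = 0.05.


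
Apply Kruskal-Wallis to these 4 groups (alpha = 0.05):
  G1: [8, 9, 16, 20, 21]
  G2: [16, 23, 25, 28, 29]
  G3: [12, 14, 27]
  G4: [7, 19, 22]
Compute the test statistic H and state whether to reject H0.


Step 1: Combine all N = 16 observations and assign midranks.
sorted (value, group, rank): (7,G4,1), (8,G1,2), (9,G1,3), (12,G3,4), (14,G3,5), (16,G1,6.5), (16,G2,6.5), (19,G4,8), (20,G1,9), (21,G1,10), (22,G4,11), (23,G2,12), (25,G2,13), (27,G3,14), (28,G2,15), (29,G2,16)
Step 2: Sum ranks within each group.
R_1 = 30.5 (n_1 = 5)
R_2 = 62.5 (n_2 = 5)
R_3 = 23 (n_3 = 3)
R_4 = 20 (n_4 = 3)
Step 3: H = 12/(N(N+1)) * sum(R_i^2/n_i) - 3(N+1)
     = 12/(16*17) * (30.5^2/5 + 62.5^2/5 + 23^2/3 + 20^2/3) - 3*17
     = 0.044118 * 1276.97 - 51
     = 5.336765.
Step 4: Ties present; correction factor C = 1 - 6/(16^3 - 16) = 0.998529. Corrected H = 5.336765 / 0.998529 = 5.344624.
Step 5: Under H0, H ~ chi^2(3); p-value = 0.148233.
Step 6: alpha = 0.05. fail to reject H0.

H = 5.3446, df = 3, p = 0.148233, fail to reject H0.


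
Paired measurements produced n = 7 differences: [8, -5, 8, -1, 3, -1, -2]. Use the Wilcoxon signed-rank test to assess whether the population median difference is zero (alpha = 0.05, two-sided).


Step 1: Drop any zero differences (none here) and take |d_i|.
|d| = [8, 5, 8, 1, 3, 1, 2]
Step 2: Midrank |d_i| (ties get averaged ranks).
ranks: |8|->6.5, |5|->5, |8|->6.5, |1|->1.5, |3|->4, |1|->1.5, |2|->3
Step 3: Attach original signs; sum ranks with positive sign and with negative sign.
W+ = 6.5 + 6.5 + 4 = 17
W- = 5 + 1.5 + 1.5 + 3 = 11
(Check: W+ + W- = 28 should equal n(n+1)/2 = 28.)
Step 4: Test statistic W = min(W+, W-) = 11.
Step 5: Ties in |d|, so use the tie-corrected normal approximation.
        E[W] = n(n+1)/4 = 7*8/4 = 14.
        Tie groups: |d|=1 (t=2), |d|=8 (t=2); sum(t^3 - t) = 12.
        Var[W] = n(n+1)(2n+1)/24 - sum(t^3-t)/48 = 840/24 - 12/48 = 34.75.
        z = (W - E[W]) / sqrt(Var[W]) = (11 - 14) / 5.8949 = -0.5089.
        Two-sided p = 2*Phi(z) = 0.610813.
Step 6: alpha = 0.05. fail to reject H0.

W+ = 17, W- = 11, W = min = 11, p = 0.610813, fail to reject H0.


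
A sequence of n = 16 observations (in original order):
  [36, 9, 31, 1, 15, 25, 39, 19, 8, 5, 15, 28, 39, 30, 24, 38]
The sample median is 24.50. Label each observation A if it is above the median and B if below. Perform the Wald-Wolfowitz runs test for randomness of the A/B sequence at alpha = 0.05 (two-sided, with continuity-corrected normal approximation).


Step 1: Compute median = 24.50; label A = above, B = below.
Labels in order: ABABBAABBBBAAABA  (n_A = 8, n_B = 8)
Step 2: Count runs R = 9.
Step 3: Under H0 (random ordering), E[R] = 2*n_A*n_B/(n_A+n_B) + 1 = 2*8*8/16 + 1 = 9.0000.
        Var[R] = 2*n_A*n_B*(2*n_A*n_B - n_A - n_B) / ((n_A+n_B)^2 * (n_A+n_B-1)) = 14336/3840 = 3.7333.
        SD[R] = 1.9322.
Step 4: R = E[R], so z = 0 with no continuity correction.
Step 5: Two-sided p-value via normal approximation = 2*(1 - Phi(|z|)) = 1.000000.
Step 6: alpha = 0.05. fail to reject H0.

R = 9, z = 0.0000, p = 1.000000, fail to reject H0.


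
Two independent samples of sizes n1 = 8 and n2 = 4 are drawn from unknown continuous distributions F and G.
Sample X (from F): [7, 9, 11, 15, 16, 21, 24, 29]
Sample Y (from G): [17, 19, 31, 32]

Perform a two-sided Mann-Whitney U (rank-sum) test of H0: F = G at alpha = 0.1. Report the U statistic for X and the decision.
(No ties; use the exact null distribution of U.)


Step 1: Combine and sort all 12 observations; assign midranks.
sorted (value, group): (7,X), (9,X), (11,X), (15,X), (16,X), (17,Y), (19,Y), (21,X), (24,X), (29,X), (31,Y), (32,Y)
ranks: 7->1, 9->2, 11->3, 15->4, 16->5, 17->6, 19->7, 21->8, 24->9, 29->10, 31->11, 32->12
Step 2: Rank sum for X: R1 = 1 + 2 + 3 + 4 + 5 + 8 + 9 + 10 = 42.
Step 3: U_X = R1 - n1(n1+1)/2 = 42 - 8*9/2 = 42 - 36 = 6.
       U_Y = n1*n2 - U_X = 32 - 6 = 26.
Step 4: No ties, so the exact null distribution of U (based on enumerating the C(12,8) = 495 equally likely rank assignments) gives the two-sided p-value.
Step 5: p-value = 0.109091; compare to alpha = 0.1. fail to reject H0.

U_X = 6, p = 0.109091, fail to reject H0 at alpha = 0.1.


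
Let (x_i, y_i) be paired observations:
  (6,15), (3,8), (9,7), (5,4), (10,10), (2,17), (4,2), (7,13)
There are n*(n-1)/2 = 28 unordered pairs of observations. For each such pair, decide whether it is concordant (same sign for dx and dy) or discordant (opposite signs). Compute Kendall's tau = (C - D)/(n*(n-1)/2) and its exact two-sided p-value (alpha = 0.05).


Step 1: Enumerate the 28 unordered pairs (i,j) with i<j and classify each by sign(x_j-x_i) * sign(y_j-y_i).
  (1,2):dx=-3,dy=-7->C; (1,3):dx=+3,dy=-8->D; (1,4):dx=-1,dy=-11->C; (1,5):dx=+4,dy=-5->D
  (1,6):dx=-4,dy=+2->D; (1,7):dx=-2,dy=-13->C; (1,8):dx=+1,dy=-2->D; (2,3):dx=+6,dy=-1->D
  (2,4):dx=+2,dy=-4->D; (2,5):dx=+7,dy=+2->C; (2,6):dx=-1,dy=+9->D; (2,7):dx=+1,dy=-6->D
  (2,8):dx=+4,dy=+5->C; (3,4):dx=-4,dy=-3->C; (3,5):dx=+1,dy=+3->C; (3,6):dx=-7,dy=+10->D
  (3,7):dx=-5,dy=-5->C; (3,8):dx=-2,dy=+6->D; (4,5):dx=+5,dy=+6->C; (4,6):dx=-3,dy=+13->D
  (4,7):dx=-1,dy=-2->C; (4,8):dx=+2,dy=+9->C; (5,6):dx=-8,dy=+7->D; (5,7):dx=-6,dy=-8->C
  (5,8):dx=-3,dy=+3->D; (6,7):dx=+2,dy=-15->D; (6,8):dx=+5,dy=-4->D; (7,8):dx=+3,dy=+11->C
Step 2: C = 13, D = 15, total pairs = 28.
Step 3: tau = (C - D)/(n(n-1)/2) = (13 - 15)/28 = -0.071429.
Step 4: Exact two-sided p-value (enumerate n! = 40320 permutations of y under H0): p = 0.904861.
Step 5: alpha = 0.05. fail to reject H0.

tau_b = -0.0714 (C=13, D=15), p = 0.904861, fail to reject H0.


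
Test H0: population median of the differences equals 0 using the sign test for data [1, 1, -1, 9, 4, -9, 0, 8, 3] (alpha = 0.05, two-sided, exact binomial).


Step 1: Discard zero differences. Original n = 9; n_eff = number of nonzero differences = 8.
Nonzero differences (with sign): +1, +1, -1, +9, +4, -9, +8, +3
Step 2: Count signs: positive = 6, negative = 2.
Step 3: Under H0: P(positive) = 0.5, so the number of positives S ~ Bin(8, 0.5).
Step 4: Two-sided exact p-value = sum of Bin(8,0.5) probabilities at or below the observed probability = 0.289062.
Step 5: alpha = 0.05. fail to reject H0.

n_eff = 8, pos = 6, neg = 2, p = 0.289062, fail to reject H0.


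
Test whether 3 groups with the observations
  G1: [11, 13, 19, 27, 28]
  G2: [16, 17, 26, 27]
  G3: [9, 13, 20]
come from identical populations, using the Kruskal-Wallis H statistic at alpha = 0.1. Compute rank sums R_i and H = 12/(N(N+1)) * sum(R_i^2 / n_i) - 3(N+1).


Step 1: Combine all N = 12 observations and assign midranks.
sorted (value, group, rank): (9,G3,1), (11,G1,2), (13,G1,3.5), (13,G3,3.5), (16,G2,5), (17,G2,6), (19,G1,7), (20,G3,8), (26,G2,9), (27,G1,10.5), (27,G2,10.5), (28,G1,12)
Step 2: Sum ranks within each group.
R_1 = 35 (n_1 = 5)
R_2 = 30.5 (n_2 = 4)
R_3 = 12.5 (n_3 = 3)
Step 3: H = 12/(N(N+1)) * sum(R_i^2/n_i) - 3(N+1)
     = 12/(12*13) * (35^2/5 + 30.5^2/4 + 12.5^2/3) - 3*13
     = 0.076923 * 529.646 - 39
     = 1.741987.
Step 4: Ties present; correction factor C = 1 - 12/(12^3 - 12) = 0.993007. Corrected H = 1.741987 / 0.993007 = 1.754255.
Step 5: Under H0, H ~ chi^2(2); p-value = 0.415976.
Step 6: alpha = 0.1. fail to reject H0.

H = 1.7543, df = 2, p = 0.415976, fail to reject H0.


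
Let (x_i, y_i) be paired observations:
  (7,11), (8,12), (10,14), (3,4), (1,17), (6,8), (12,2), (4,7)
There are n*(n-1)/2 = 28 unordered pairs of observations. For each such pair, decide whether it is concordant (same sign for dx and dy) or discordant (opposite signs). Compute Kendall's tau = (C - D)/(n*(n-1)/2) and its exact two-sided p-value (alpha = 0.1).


Step 1: Enumerate the 28 unordered pairs (i,j) with i<j and classify each by sign(x_j-x_i) * sign(y_j-y_i).
  (1,2):dx=+1,dy=+1->C; (1,3):dx=+3,dy=+3->C; (1,4):dx=-4,dy=-7->C; (1,5):dx=-6,dy=+6->D
  (1,6):dx=-1,dy=-3->C; (1,7):dx=+5,dy=-9->D; (1,8):dx=-3,dy=-4->C; (2,3):dx=+2,dy=+2->C
  (2,4):dx=-5,dy=-8->C; (2,5):dx=-7,dy=+5->D; (2,6):dx=-2,dy=-4->C; (2,7):dx=+4,dy=-10->D
  (2,8):dx=-4,dy=-5->C; (3,4):dx=-7,dy=-10->C; (3,5):dx=-9,dy=+3->D; (3,6):dx=-4,dy=-6->C
  (3,7):dx=+2,dy=-12->D; (3,8):dx=-6,dy=-7->C; (4,5):dx=-2,dy=+13->D; (4,6):dx=+3,dy=+4->C
  (4,7):dx=+9,dy=-2->D; (4,8):dx=+1,dy=+3->C; (5,6):dx=+5,dy=-9->D; (5,7):dx=+11,dy=-15->D
  (5,8):dx=+3,dy=-10->D; (6,7):dx=+6,dy=-6->D; (6,8):dx=-2,dy=-1->C; (7,8):dx=-8,dy=+5->D
Step 2: C = 15, D = 13, total pairs = 28.
Step 3: tau = (C - D)/(n(n-1)/2) = (15 - 13)/28 = 0.071429.
Step 4: Exact two-sided p-value (enumerate n! = 40320 permutations of y under H0): p = 0.904861.
Step 5: alpha = 0.1. fail to reject H0.

tau_b = 0.0714 (C=15, D=13), p = 0.904861, fail to reject H0.


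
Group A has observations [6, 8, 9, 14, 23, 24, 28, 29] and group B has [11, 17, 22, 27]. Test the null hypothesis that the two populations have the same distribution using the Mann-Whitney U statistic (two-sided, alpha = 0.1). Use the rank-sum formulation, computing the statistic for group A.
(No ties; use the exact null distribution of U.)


Step 1: Combine and sort all 12 observations; assign midranks.
sorted (value, group): (6,X), (8,X), (9,X), (11,Y), (14,X), (17,Y), (22,Y), (23,X), (24,X), (27,Y), (28,X), (29,X)
ranks: 6->1, 8->2, 9->3, 11->4, 14->5, 17->6, 22->7, 23->8, 24->9, 27->10, 28->11, 29->12
Step 2: Rank sum for X: R1 = 1 + 2 + 3 + 5 + 8 + 9 + 11 + 12 = 51.
Step 3: U_X = R1 - n1(n1+1)/2 = 51 - 8*9/2 = 51 - 36 = 15.
       U_Y = n1*n2 - U_X = 32 - 15 = 17.
Step 4: No ties, so the exact null distribution of U (based on enumerating the C(12,8) = 495 equally likely rank assignments) gives the two-sided p-value.
Step 5: p-value = 0.933333; compare to alpha = 0.1. fail to reject H0.

U_X = 15, p = 0.933333, fail to reject H0 at alpha = 0.1.


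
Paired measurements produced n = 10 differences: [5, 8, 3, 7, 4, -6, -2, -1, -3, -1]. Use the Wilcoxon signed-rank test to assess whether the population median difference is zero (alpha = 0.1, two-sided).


Step 1: Drop any zero differences (none here) and take |d_i|.
|d| = [5, 8, 3, 7, 4, 6, 2, 1, 3, 1]
Step 2: Midrank |d_i| (ties get averaged ranks).
ranks: |5|->7, |8|->10, |3|->4.5, |7|->9, |4|->6, |6|->8, |2|->3, |1|->1.5, |3|->4.5, |1|->1.5
Step 3: Attach original signs; sum ranks with positive sign and with negative sign.
W+ = 7 + 10 + 4.5 + 9 + 6 = 36.5
W- = 8 + 3 + 1.5 + 4.5 + 1.5 = 18.5
(Check: W+ + W- = 55 should equal n(n+1)/2 = 55.)
Step 4: Test statistic W = min(W+, W-) = 18.5.
Step 5: Ties in |d|, so use the tie-corrected normal approximation.
        E[W] = n(n+1)/4 = 10*11/4 = 27.5.
        Tie groups: |d|=1 (t=2), |d|=3 (t=2); sum(t^3 - t) = 12.
        Var[W] = n(n+1)(2n+1)/24 - sum(t^3-t)/48 = 2310/24 - 12/48 = 96.
        z = (W - E[W]) / sqrt(Var[W]) = (18.5 - 27.5) / 9.7980 = -0.9186.
        Two-sided p = 2*Phi(z) = 0.358326.
Step 6: alpha = 0.1. fail to reject H0.

W+ = 36.5, W- = 18.5, W = min = 18.5, p = 0.358326, fail to reject H0.


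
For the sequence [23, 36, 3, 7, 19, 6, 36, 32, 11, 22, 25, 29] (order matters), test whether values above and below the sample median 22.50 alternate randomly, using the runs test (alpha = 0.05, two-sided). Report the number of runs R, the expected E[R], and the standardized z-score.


Step 1: Compute median = 22.50; label A = above, B = below.
Labels in order: AABBBBAABBAA  (n_A = 6, n_B = 6)
Step 2: Count runs R = 5.
Step 3: Under H0 (random ordering), E[R] = 2*n_A*n_B/(n_A+n_B) + 1 = 2*6*6/12 + 1 = 7.0000.
        Var[R] = 2*n_A*n_B*(2*n_A*n_B - n_A - n_B) / ((n_A+n_B)^2 * (n_A+n_B-1)) = 4320/1584 = 2.7273.
        SD[R] = 1.6514.
Step 4: Continuity-corrected z = (R + 0.5 - E[R]) / SD[R] = (5 + 0.5 - 7.0000) / 1.6514 = -0.9083.
Step 5: Two-sided p-value via normal approximation = 2*(1 - Phi(|z|)) = 0.363722.
Step 6: alpha = 0.05. fail to reject H0.

R = 5, z = -0.9083, p = 0.363722, fail to reject H0.


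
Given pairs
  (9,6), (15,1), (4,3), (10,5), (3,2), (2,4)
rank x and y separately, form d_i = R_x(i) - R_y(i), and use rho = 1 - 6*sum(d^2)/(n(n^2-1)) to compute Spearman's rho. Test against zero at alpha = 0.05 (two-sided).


Step 1: Rank x and y separately (midranks; no ties here).
rank(x): 9->4, 15->6, 4->3, 10->5, 3->2, 2->1
rank(y): 6->6, 1->1, 3->3, 5->5, 2->2, 4->4
Step 2: d_i = R_x(i) - R_y(i); compute d_i^2.
  (4-6)^2=4, (6-1)^2=25, (3-3)^2=0, (5-5)^2=0, (2-2)^2=0, (1-4)^2=9
sum(d^2) = 38.
Step 3: rho = 1 - 6*38 / (6*(6^2 - 1)) = 1 - 228/210 = -0.085714.
Step 4: Under H0, t = rho * sqrt((n-2)/(1-rho^2)) = -0.1721 ~ t(4).
Step 5: Two-sided p-value from the t-distribution with 4 df = 0.871743.
Step 6: alpha = 0.05. fail to reject H0.

rho = -0.0857, p = 0.871743, fail to reject H0 at alpha = 0.05.


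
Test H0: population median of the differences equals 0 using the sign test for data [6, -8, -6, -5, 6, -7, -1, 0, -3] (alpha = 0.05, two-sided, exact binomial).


Step 1: Discard zero differences. Original n = 9; n_eff = number of nonzero differences = 8.
Nonzero differences (with sign): +6, -8, -6, -5, +6, -7, -1, -3
Step 2: Count signs: positive = 2, negative = 6.
Step 3: Under H0: P(positive) = 0.5, so the number of positives S ~ Bin(8, 0.5).
Step 4: Two-sided exact p-value = sum of Bin(8,0.5) probabilities at or below the observed probability = 0.289062.
Step 5: alpha = 0.05. fail to reject H0.

n_eff = 8, pos = 2, neg = 6, p = 0.289062, fail to reject H0.


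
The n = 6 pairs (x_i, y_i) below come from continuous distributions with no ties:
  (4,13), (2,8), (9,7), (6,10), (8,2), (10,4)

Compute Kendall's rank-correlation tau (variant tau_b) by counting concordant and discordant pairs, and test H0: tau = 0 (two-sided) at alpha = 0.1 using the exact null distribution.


Step 1: Enumerate the 15 unordered pairs (i,j) with i<j and classify each by sign(x_j-x_i) * sign(y_j-y_i).
  (1,2):dx=-2,dy=-5->C; (1,3):dx=+5,dy=-6->D; (1,4):dx=+2,dy=-3->D; (1,5):dx=+4,dy=-11->D
  (1,6):dx=+6,dy=-9->D; (2,3):dx=+7,dy=-1->D; (2,4):dx=+4,dy=+2->C; (2,5):dx=+6,dy=-6->D
  (2,6):dx=+8,dy=-4->D; (3,4):dx=-3,dy=+3->D; (3,5):dx=-1,dy=-5->C; (3,6):dx=+1,dy=-3->D
  (4,5):dx=+2,dy=-8->D; (4,6):dx=+4,dy=-6->D; (5,6):dx=+2,dy=+2->C
Step 2: C = 4, D = 11, total pairs = 15.
Step 3: tau = (C - D)/(n(n-1)/2) = (4 - 11)/15 = -0.466667.
Step 4: Exact two-sided p-value (enumerate n! = 720 permutations of y under H0): p = 0.272222.
Step 5: alpha = 0.1. fail to reject H0.

tau_b = -0.4667 (C=4, D=11), p = 0.272222, fail to reject H0.


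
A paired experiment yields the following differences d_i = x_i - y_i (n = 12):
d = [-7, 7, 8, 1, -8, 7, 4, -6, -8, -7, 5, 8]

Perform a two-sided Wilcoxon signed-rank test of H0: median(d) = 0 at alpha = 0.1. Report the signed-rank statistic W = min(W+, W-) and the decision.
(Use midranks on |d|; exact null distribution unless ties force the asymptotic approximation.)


Step 1: Drop any zero differences (none here) and take |d_i|.
|d| = [7, 7, 8, 1, 8, 7, 4, 6, 8, 7, 5, 8]
Step 2: Midrank |d_i| (ties get averaged ranks).
ranks: |7|->6.5, |7|->6.5, |8|->10.5, |1|->1, |8|->10.5, |7|->6.5, |4|->2, |6|->4, |8|->10.5, |7|->6.5, |5|->3, |8|->10.5
Step 3: Attach original signs; sum ranks with positive sign and with negative sign.
W+ = 6.5 + 10.5 + 1 + 6.5 + 2 + 3 + 10.5 = 40
W- = 6.5 + 10.5 + 4 + 10.5 + 6.5 = 38
(Check: W+ + W- = 78 should equal n(n+1)/2 = 78.)
Step 4: Test statistic W = min(W+, W-) = 38.
Step 5: Ties in |d|, so use the tie-corrected normal approximation.
        E[W] = n(n+1)/4 = 12*13/4 = 39.
        Tie groups: |d|=7 (t=4), |d|=8 (t=4); sum(t^3 - t) = 120.
        Var[W] = n(n+1)(2n+1)/24 - sum(t^3-t)/48 = 3900/24 - 120/48 = 160.
        z = (W - E[W]) / sqrt(Var[W]) = (38 - 39) / 12.6491 = -0.0791.
        Two-sided p = 2*Phi(z) = 0.936987.
Step 6: alpha = 0.1. fail to reject H0.

W+ = 40, W- = 38, W = min = 38, p = 0.936987, fail to reject H0.


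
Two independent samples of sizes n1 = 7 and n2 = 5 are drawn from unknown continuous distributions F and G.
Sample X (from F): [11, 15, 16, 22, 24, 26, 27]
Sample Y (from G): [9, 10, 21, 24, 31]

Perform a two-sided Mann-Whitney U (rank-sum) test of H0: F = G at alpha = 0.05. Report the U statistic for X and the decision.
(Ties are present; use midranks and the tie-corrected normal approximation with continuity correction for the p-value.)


Step 1: Combine and sort all 12 observations; assign midranks.
sorted (value, group): (9,Y), (10,Y), (11,X), (15,X), (16,X), (21,Y), (22,X), (24,X), (24,Y), (26,X), (27,X), (31,Y)
ranks: 9->1, 10->2, 11->3, 15->4, 16->5, 21->6, 22->7, 24->8.5, 24->8.5, 26->10, 27->11, 31->12
Step 2: Rank sum for X: R1 = 3 + 4 + 5 + 7 + 8.5 + 10 + 11 = 48.5.
Step 3: U_X = R1 - n1(n1+1)/2 = 48.5 - 7*8/2 = 48.5 - 28 = 20.5.
       U_Y = n1*n2 - U_X = 35 - 20.5 = 14.5.
Step 4: Ties are present, so use the tie-corrected normal approximation (with continuity correction) for the p-value.
Step 5: p-value = 0.684221; compare to alpha = 0.05. fail to reject H0.

U_X = 20.5, p = 0.684221, fail to reject H0 at alpha = 0.05.


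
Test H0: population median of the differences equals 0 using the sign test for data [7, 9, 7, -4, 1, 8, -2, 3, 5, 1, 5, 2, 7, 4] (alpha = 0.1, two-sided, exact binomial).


Step 1: Discard zero differences. Original n = 14; n_eff = number of nonzero differences = 14.
Nonzero differences (with sign): +7, +9, +7, -4, +1, +8, -2, +3, +5, +1, +5, +2, +7, +4
Step 2: Count signs: positive = 12, negative = 2.
Step 3: Under H0: P(positive) = 0.5, so the number of positives S ~ Bin(14, 0.5).
Step 4: Two-sided exact p-value = sum of Bin(14,0.5) probabilities at or below the observed probability = 0.012939.
Step 5: alpha = 0.1. reject H0.

n_eff = 14, pos = 12, neg = 2, p = 0.012939, reject H0.


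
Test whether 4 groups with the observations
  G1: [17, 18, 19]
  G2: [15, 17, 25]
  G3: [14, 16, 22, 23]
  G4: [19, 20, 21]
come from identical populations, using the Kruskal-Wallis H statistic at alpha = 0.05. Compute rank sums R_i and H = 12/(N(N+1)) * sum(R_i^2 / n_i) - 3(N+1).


Step 1: Combine all N = 13 observations and assign midranks.
sorted (value, group, rank): (14,G3,1), (15,G2,2), (16,G3,3), (17,G1,4.5), (17,G2,4.5), (18,G1,6), (19,G1,7.5), (19,G4,7.5), (20,G4,9), (21,G4,10), (22,G3,11), (23,G3,12), (25,G2,13)
Step 2: Sum ranks within each group.
R_1 = 18 (n_1 = 3)
R_2 = 19.5 (n_2 = 3)
R_3 = 27 (n_3 = 4)
R_4 = 26.5 (n_4 = 3)
Step 3: H = 12/(N(N+1)) * sum(R_i^2/n_i) - 3(N+1)
     = 12/(13*14) * (18^2/3 + 19.5^2/3 + 27^2/4 + 26.5^2/3) - 3*14
     = 0.065934 * 651.083 - 42
     = 0.928571.
Step 4: Ties present; correction factor C = 1 - 12/(13^3 - 13) = 0.994505. Corrected H = 0.928571 / 0.994505 = 0.933702.
Step 5: Under H0, H ~ chi^2(3); p-value = 0.817288.
Step 6: alpha = 0.05. fail to reject H0.

H = 0.9337, df = 3, p = 0.817288, fail to reject H0.


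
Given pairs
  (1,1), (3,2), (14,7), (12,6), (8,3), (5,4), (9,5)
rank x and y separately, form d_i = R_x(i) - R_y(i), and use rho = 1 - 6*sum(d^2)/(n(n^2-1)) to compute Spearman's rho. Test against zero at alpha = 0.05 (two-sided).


Step 1: Rank x and y separately (midranks; no ties here).
rank(x): 1->1, 3->2, 14->7, 12->6, 8->4, 5->3, 9->5
rank(y): 1->1, 2->2, 7->7, 6->6, 3->3, 4->4, 5->5
Step 2: d_i = R_x(i) - R_y(i); compute d_i^2.
  (1-1)^2=0, (2-2)^2=0, (7-7)^2=0, (6-6)^2=0, (4-3)^2=1, (3-4)^2=1, (5-5)^2=0
sum(d^2) = 2.
Step 3: rho = 1 - 6*2 / (7*(7^2 - 1)) = 1 - 12/336 = 0.964286.
Step 4: Under H0, t = rho * sqrt((n-2)/(1-rho^2)) = 8.1408 ~ t(5).
Step 5: Two-sided p-value from the t-distribution with 5 df = 0.000454.
Step 6: alpha = 0.05. reject H0.

rho = 0.9643, p = 0.000454, reject H0 at alpha = 0.05.


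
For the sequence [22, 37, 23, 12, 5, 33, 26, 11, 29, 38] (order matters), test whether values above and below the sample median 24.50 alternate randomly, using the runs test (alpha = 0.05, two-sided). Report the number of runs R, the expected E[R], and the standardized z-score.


Step 1: Compute median = 24.50; label A = above, B = below.
Labels in order: BABBBAABAA  (n_A = 5, n_B = 5)
Step 2: Count runs R = 6.
Step 3: Under H0 (random ordering), E[R] = 2*n_A*n_B/(n_A+n_B) + 1 = 2*5*5/10 + 1 = 6.0000.
        Var[R] = 2*n_A*n_B*(2*n_A*n_B - n_A - n_B) / ((n_A+n_B)^2 * (n_A+n_B-1)) = 2000/900 = 2.2222.
        SD[R] = 1.4907.
Step 4: R = E[R], so z = 0 with no continuity correction.
Step 5: Two-sided p-value via normal approximation = 2*(1 - Phi(|z|)) = 1.000000.
Step 6: alpha = 0.05. fail to reject H0.

R = 6, z = 0.0000, p = 1.000000, fail to reject H0.


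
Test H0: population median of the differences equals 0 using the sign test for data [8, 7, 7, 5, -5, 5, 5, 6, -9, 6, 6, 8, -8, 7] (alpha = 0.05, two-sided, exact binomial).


Step 1: Discard zero differences. Original n = 14; n_eff = number of nonzero differences = 14.
Nonzero differences (with sign): +8, +7, +7, +5, -5, +5, +5, +6, -9, +6, +6, +8, -8, +7
Step 2: Count signs: positive = 11, negative = 3.
Step 3: Under H0: P(positive) = 0.5, so the number of positives S ~ Bin(14, 0.5).
Step 4: Two-sided exact p-value = sum of Bin(14,0.5) probabilities at or below the observed probability = 0.057373.
Step 5: alpha = 0.05. fail to reject H0.

n_eff = 14, pos = 11, neg = 3, p = 0.057373, fail to reject H0.


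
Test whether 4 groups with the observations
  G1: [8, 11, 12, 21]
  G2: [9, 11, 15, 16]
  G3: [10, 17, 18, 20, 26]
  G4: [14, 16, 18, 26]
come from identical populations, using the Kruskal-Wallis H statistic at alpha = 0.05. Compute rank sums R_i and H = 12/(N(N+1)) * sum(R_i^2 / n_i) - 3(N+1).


Step 1: Combine all N = 17 observations and assign midranks.
sorted (value, group, rank): (8,G1,1), (9,G2,2), (10,G3,3), (11,G1,4.5), (11,G2,4.5), (12,G1,6), (14,G4,7), (15,G2,8), (16,G2,9.5), (16,G4,9.5), (17,G3,11), (18,G3,12.5), (18,G4,12.5), (20,G3,14), (21,G1,15), (26,G3,16.5), (26,G4,16.5)
Step 2: Sum ranks within each group.
R_1 = 26.5 (n_1 = 4)
R_2 = 24 (n_2 = 4)
R_3 = 57 (n_3 = 5)
R_4 = 45.5 (n_4 = 4)
Step 3: H = 12/(N(N+1)) * sum(R_i^2/n_i) - 3(N+1)
     = 12/(17*18) * (26.5^2/4 + 24^2/4 + 57^2/5 + 45.5^2/4) - 3*18
     = 0.039216 * 1486.92 - 54
     = 4.310784.
Step 4: Ties present; correction factor C = 1 - 24/(17^3 - 17) = 0.995098. Corrected H = 4.310784 / 0.995098 = 4.332020.
Step 5: Under H0, H ~ chi^2(3); p-value = 0.227772.
Step 6: alpha = 0.05. fail to reject H0.

H = 4.3320, df = 3, p = 0.227772, fail to reject H0.


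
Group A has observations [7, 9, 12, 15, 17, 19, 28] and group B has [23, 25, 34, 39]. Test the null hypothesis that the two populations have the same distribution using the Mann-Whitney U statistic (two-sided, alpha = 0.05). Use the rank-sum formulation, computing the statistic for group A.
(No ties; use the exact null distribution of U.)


Step 1: Combine and sort all 11 observations; assign midranks.
sorted (value, group): (7,X), (9,X), (12,X), (15,X), (17,X), (19,X), (23,Y), (25,Y), (28,X), (34,Y), (39,Y)
ranks: 7->1, 9->2, 12->3, 15->4, 17->5, 19->6, 23->7, 25->8, 28->9, 34->10, 39->11
Step 2: Rank sum for X: R1 = 1 + 2 + 3 + 4 + 5 + 6 + 9 = 30.
Step 3: U_X = R1 - n1(n1+1)/2 = 30 - 7*8/2 = 30 - 28 = 2.
       U_Y = n1*n2 - U_X = 28 - 2 = 26.
Step 4: No ties, so the exact null distribution of U (based on enumerating the C(11,7) = 330 equally likely rank assignments) gives the two-sided p-value.
Step 5: p-value = 0.024242; compare to alpha = 0.05. reject H0.

U_X = 2, p = 0.024242, reject H0 at alpha = 0.05.


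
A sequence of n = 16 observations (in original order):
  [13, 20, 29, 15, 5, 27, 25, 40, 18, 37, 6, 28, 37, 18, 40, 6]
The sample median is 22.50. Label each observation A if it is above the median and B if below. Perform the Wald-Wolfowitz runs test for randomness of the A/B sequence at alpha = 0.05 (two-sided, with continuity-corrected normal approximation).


Step 1: Compute median = 22.50; label A = above, B = below.
Labels in order: BBABBAAABABAABAB  (n_A = 8, n_B = 8)
Step 2: Count runs R = 11.
Step 3: Under H0 (random ordering), E[R] = 2*n_A*n_B/(n_A+n_B) + 1 = 2*8*8/16 + 1 = 9.0000.
        Var[R] = 2*n_A*n_B*(2*n_A*n_B - n_A - n_B) / ((n_A+n_B)^2 * (n_A+n_B-1)) = 14336/3840 = 3.7333.
        SD[R] = 1.9322.
Step 4: Continuity-corrected z = (R - 0.5 - E[R]) / SD[R] = (11 - 0.5 - 9.0000) / 1.9322 = 0.7763.
Step 5: Two-sided p-value via normal approximation = 2*(1 - Phi(|z|)) = 0.437558.
Step 6: alpha = 0.05. fail to reject H0.

R = 11, z = 0.7763, p = 0.437558, fail to reject H0.


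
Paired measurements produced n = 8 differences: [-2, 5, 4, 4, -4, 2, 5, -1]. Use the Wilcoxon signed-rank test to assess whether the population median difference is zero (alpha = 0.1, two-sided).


Step 1: Drop any zero differences (none here) and take |d_i|.
|d| = [2, 5, 4, 4, 4, 2, 5, 1]
Step 2: Midrank |d_i| (ties get averaged ranks).
ranks: |2|->2.5, |5|->7.5, |4|->5, |4|->5, |4|->5, |2|->2.5, |5|->7.5, |1|->1
Step 3: Attach original signs; sum ranks with positive sign and with negative sign.
W+ = 7.5 + 5 + 5 + 2.5 + 7.5 = 27.5
W- = 2.5 + 5 + 1 = 8.5
(Check: W+ + W- = 36 should equal n(n+1)/2 = 36.)
Step 4: Test statistic W = min(W+, W-) = 8.5.
Step 5: Ties in |d|, so use the tie-corrected normal approximation.
        E[W] = n(n+1)/4 = 8*9/4 = 18.
        Tie groups: |d|=2 (t=2), |d|=4 (t=3), |d|=5 (t=2); sum(t^3 - t) = 36.
        Var[W] = n(n+1)(2n+1)/24 - sum(t^3-t)/48 = 1224/24 - 36/48 = 50.25.
        z = (W - E[W]) / sqrt(Var[W]) = (8.5 - 18) / 7.0887 = -1.3402.
        Two-sided p = 2*Phi(z) = 0.180194.
Step 6: alpha = 0.1. fail to reject H0.

W+ = 27.5, W- = 8.5, W = min = 8.5, p = 0.180194, fail to reject H0.


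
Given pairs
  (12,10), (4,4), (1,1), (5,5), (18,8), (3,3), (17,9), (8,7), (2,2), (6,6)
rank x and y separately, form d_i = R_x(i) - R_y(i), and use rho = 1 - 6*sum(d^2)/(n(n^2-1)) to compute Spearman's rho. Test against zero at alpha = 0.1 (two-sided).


Step 1: Rank x and y separately (midranks; no ties here).
rank(x): 12->8, 4->4, 1->1, 5->5, 18->10, 3->3, 17->9, 8->7, 2->2, 6->6
rank(y): 10->10, 4->4, 1->1, 5->5, 8->8, 3->3, 9->9, 7->7, 2->2, 6->6
Step 2: d_i = R_x(i) - R_y(i); compute d_i^2.
  (8-10)^2=4, (4-4)^2=0, (1-1)^2=0, (5-5)^2=0, (10-8)^2=4, (3-3)^2=0, (9-9)^2=0, (7-7)^2=0, (2-2)^2=0, (6-6)^2=0
sum(d^2) = 8.
Step 3: rho = 1 - 6*8 / (10*(10^2 - 1)) = 1 - 48/990 = 0.951515.
Step 4: Under H0, t = rho * sqrt((n-2)/(1-rho^2)) = 8.7493 ~ t(8).
Step 5: Two-sided p-value from the t-distribution with 8 df = 0.000023.
Step 6: alpha = 0.1. reject H0.

rho = 0.9515, p = 0.000023, reject H0 at alpha = 0.1.


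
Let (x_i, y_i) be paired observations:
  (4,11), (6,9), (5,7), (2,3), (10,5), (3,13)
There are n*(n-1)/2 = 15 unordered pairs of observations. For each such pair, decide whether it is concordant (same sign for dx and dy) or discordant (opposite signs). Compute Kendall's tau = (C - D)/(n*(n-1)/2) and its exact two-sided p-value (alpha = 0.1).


Step 1: Enumerate the 15 unordered pairs (i,j) with i<j and classify each by sign(x_j-x_i) * sign(y_j-y_i).
  (1,2):dx=+2,dy=-2->D; (1,3):dx=+1,dy=-4->D; (1,4):dx=-2,dy=-8->C; (1,5):dx=+6,dy=-6->D
  (1,6):dx=-1,dy=+2->D; (2,3):dx=-1,dy=-2->C; (2,4):dx=-4,dy=-6->C; (2,5):dx=+4,dy=-4->D
  (2,6):dx=-3,dy=+4->D; (3,4):dx=-3,dy=-4->C; (3,5):dx=+5,dy=-2->D; (3,6):dx=-2,dy=+6->D
  (4,5):dx=+8,dy=+2->C; (4,6):dx=+1,dy=+10->C; (5,6):dx=-7,dy=+8->D
Step 2: C = 6, D = 9, total pairs = 15.
Step 3: tau = (C - D)/(n(n-1)/2) = (6 - 9)/15 = -0.200000.
Step 4: Exact two-sided p-value (enumerate n! = 720 permutations of y under H0): p = 0.719444.
Step 5: alpha = 0.1. fail to reject H0.

tau_b = -0.2000 (C=6, D=9), p = 0.719444, fail to reject H0.


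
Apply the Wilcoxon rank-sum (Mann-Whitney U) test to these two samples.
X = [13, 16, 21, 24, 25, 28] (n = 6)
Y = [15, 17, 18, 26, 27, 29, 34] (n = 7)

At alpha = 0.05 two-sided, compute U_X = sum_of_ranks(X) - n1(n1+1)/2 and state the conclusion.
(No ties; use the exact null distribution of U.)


Step 1: Combine and sort all 13 observations; assign midranks.
sorted (value, group): (13,X), (15,Y), (16,X), (17,Y), (18,Y), (21,X), (24,X), (25,X), (26,Y), (27,Y), (28,X), (29,Y), (34,Y)
ranks: 13->1, 15->2, 16->3, 17->4, 18->5, 21->6, 24->7, 25->8, 26->9, 27->10, 28->11, 29->12, 34->13
Step 2: Rank sum for X: R1 = 1 + 3 + 6 + 7 + 8 + 11 = 36.
Step 3: U_X = R1 - n1(n1+1)/2 = 36 - 6*7/2 = 36 - 21 = 15.
       U_Y = n1*n2 - U_X = 42 - 15 = 27.
Step 4: No ties, so the exact null distribution of U (based on enumerating the C(13,6) = 1716 equally likely rank assignments) gives the two-sided p-value.
Step 5: p-value = 0.445221; compare to alpha = 0.05. fail to reject H0.

U_X = 15, p = 0.445221, fail to reject H0 at alpha = 0.05.


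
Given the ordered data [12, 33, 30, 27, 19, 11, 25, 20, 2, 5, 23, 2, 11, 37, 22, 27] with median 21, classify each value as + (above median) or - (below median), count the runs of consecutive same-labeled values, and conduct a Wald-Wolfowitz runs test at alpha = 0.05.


Step 1: Compute median = 21; label A = above, B = below.
Labels in order: BAAABBABBBABBAAA  (n_A = 8, n_B = 8)
Step 2: Count runs R = 8.
Step 3: Under H0 (random ordering), E[R] = 2*n_A*n_B/(n_A+n_B) + 1 = 2*8*8/16 + 1 = 9.0000.
        Var[R] = 2*n_A*n_B*(2*n_A*n_B - n_A - n_B) / ((n_A+n_B)^2 * (n_A+n_B-1)) = 14336/3840 = 3.7333.
        SD[R] = 1.9322.
Step 4: Continuity-corrected z = (R + 0.5 - E[R]) / SD[R] = (8 + 0.5 - 9.0000) / 1.9322 = -0.2588.
Step 5: Two-sided p-value via normal approximation = 2*(1 - Phi(|z|)) = 0.795809.
Step 6: alpha = 0.05. fail to reject H0.

R = 8, z = -0.2588, p = 0.795809, fail to reject H0.


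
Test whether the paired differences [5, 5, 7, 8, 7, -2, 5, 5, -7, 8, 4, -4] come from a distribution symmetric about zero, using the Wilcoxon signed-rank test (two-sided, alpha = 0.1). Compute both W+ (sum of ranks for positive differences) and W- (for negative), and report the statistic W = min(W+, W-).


Step 1: Drop any zero differences (none here) and take |d_i|.
|d| = [5, 5, 7, 8, 7, 2, 5, 5, 7, 8, 4, 4]
Step 2: Midrank |d_i| (ties get averaged ranks).
ranks: |5|->5.5, |5|->5.5, |7|->9, |8|->11.5, |7|->9, |2|->1, |5|->5.5, |5|->5.5, |7|->9, |8|->11.5, |4|->2.5, |4|->2.5
Step 3: Attach original signs; sum ranks with positive sign and with negative sign.
W+ = 5.5 + 5.5 + 9 + 11.5 + 9 + 5.5 + 5.5 + 11.5 + 2.5 = 65.5
W- = 1 + 9 + 2.5 = 12.5
(Check: W+ + W- = 78 should equal n(n+1)/2 = 78.)
Step 4: Test statistic W = min(W+, W-) = 12.5.
Step 5: Ties in |d|, so use the tie-corrected normal approximation.
        E[W] = n(n+1)/4 = 12*13/4 = 39.
        Tie groups: |d|=4 (t=2), |d|=5 (t=4), |d|=7 (t=3), |d|=8 (t=2); sum(t^3 - t) = 96.
        Var[W] = n(n+1)(2n+1)/24 - sum(t^3-t)/48 = 3900/24 - 96/48 = 160.5.
        z = (W - E[W]) / sqrt(Var[W]) = (12.5 - 39) / 12.6689 = -2.0917.
        Two-sided p = 2*Phi(z) = 0.036461.
Step 6: alpha = 0.1. reject H0.

W+ = 65.5, W- = 12.5, W = min = 12.5, p = 0.036461, reject H0.


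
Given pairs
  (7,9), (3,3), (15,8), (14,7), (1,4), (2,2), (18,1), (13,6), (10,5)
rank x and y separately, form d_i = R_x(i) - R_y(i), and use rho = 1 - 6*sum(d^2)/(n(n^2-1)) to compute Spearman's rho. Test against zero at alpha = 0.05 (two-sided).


Step 1: Rank x and y separately (midranks; no ties here).
rank(x): 7->4, 3->3, 15->8, 14->7, 1->1, 2->2, 18->9, 13->6, 10->5
rank(y): 9->9, 3->3, 8->8, 7->7, 4->4, 2->2, 1->1, 6->6, 5->5
Step 2: d_i = R_x(i) - R_y(i); compute d_i^2.
  (4-9)^2=25, (3-3)^2=0, (8-8)^2=0, (7-7)^2=0, (1-4)^2=9, (2-2)^2=0, (9-1)^2=64, (6-6)^2=0, (5-5)^2=0
sum(d^2) = 98.
Step 3: rho = 1 - 6*98 / (9*(9^2 - 1)) = 1 - 588/720 = 0.183333.
Step 4: Under H0, t = rho * sqrt((n-2)/(1-rho^2)) = 0.4934 ~ t(7).
Step 5: Two-sided p-value from the t-distribution with 7 df = 0.636820.
Step 6: alpha = 0.05. fail to reject H0.

rho = 0.1833, p = 0.636820, fail to reject H0 at alpha = 0.05.


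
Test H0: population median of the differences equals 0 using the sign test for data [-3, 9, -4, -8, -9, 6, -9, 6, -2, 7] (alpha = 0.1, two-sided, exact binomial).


Step 1: Discard zero differences. Original n = 10; n_eff = number of nonzero differences = 10.
Nonzero differences (with sign): -3, +9, -4, -8, -9, +6, -9, +6, -2, +7
Step 2: Count signs: positive = 4, negative = 6.
Step 3: Under H0: P(positive) = 0.5, so the number of positives S ~ Bin(10, 0.5).
Step 4: Two-sided exact p-value = sum of Bin(10,0.5) probabilities at or below the observed probability = 0.753906.
Step 5: alpha = 0.1. fail to reject H0.

n_eff = 10, pos = 4, neg = 6, p = 0.753906, fail to reject H0.


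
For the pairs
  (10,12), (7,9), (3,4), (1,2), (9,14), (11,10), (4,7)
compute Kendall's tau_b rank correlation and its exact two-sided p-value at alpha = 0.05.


Step 1: Enumerate the 21 unordered pairs (i,j) with i<j and classify each by sign(x_j-x_i) * sign(y_j-y_i).
  (1,2):dx=-3,dy=-3->C; (1,3):dx=-7,dy=-8->C; (1,4):dx=-9,dy=-10->C; (1,5):dx=-1,dy=+2->D
  (1,6):dx=+1,dy=-2->D; (1,7):dx=-6,dy=-5->C; (2,3):dx=-4,dy=-5->C; (2,4):dx=-6,dy=-7->C
  (2,5):dx=+2,dy=+5->C; (2,6):dx=+4,dy=+1->C; (2,7):dx=-3,dy=-2->C; (3,4):dx=-2,dy=-2->C
  (3,5):dx=+6,dy=+10->C; (3,6):dx=+8,dy=+6->C; (3,7):dx=+1,dy=+3->C; (4,5):dx=+8,dy=+12->C
  (4,6):dx=+10,dy=+8->C; (4,7):dx=+3,dy=+5->C; (5,6):dx=+2,dy=-4->D; (5,7):dx=-5,dy=-7->C
  (6,7):dx=-7,dy=-3->C
Step 2: C = 18, D = 3, total pairs = 21.
Step 3: tau = (C - D)/(n(n-1)/2) = (18 - 3)/21 = 0.714286.
Step 4: Exact two-sided p-value (enumerate n! = 5040 permutations of y under H0): p = 0.030159.
Step 5: alpha = 0.05. reject H0.

tau_b = 0.7143 (C=18, D=3), p = 0.030159, reject H0.


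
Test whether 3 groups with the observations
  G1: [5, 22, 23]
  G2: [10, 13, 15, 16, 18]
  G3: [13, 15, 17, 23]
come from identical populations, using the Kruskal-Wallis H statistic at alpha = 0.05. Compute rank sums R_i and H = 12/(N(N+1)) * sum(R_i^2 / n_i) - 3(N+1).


Step 1: Combine all N = 12 observations and assign midranks.
sorted (value, group, rank): (5,G1,1), (10,G2,2), (13,G2,3.5), (13,G3,3.5), (15,G2,5.5), (15,G3,5.5), (16,G2,7), (17,G3,8), (18,G2,9), (22,G1,10), (23,G1,11.5), (23,G3,11.5)
Step 2: Sum ranks within each group.
R_1 = 22.5 (n_1 = 3)
R_2 = 27 (n_2 = 5)
R_3 = 28.5 (n_3 = 4)
Step 3: H = 12/(N(N+1)) * sum(R_i^2/n_i) - 3(N+1)
     = 12/(12*13) * (22.5^2/3 + 27^2/5 + 28.5^2/4) - 3*13
     = 0.076923 * 517.612 - 39
     = 0.816346.
Step 4: Ties present; correction factor C = 1 - 18/(12^3 - 12) = 0.989510. Corrected H = 0.816346 / 0.989510 = 0.825000.
Step 5: Under H0, H ~ chi^2(2); p-value = 0.661993.
Step 6: alpha = 0.05. fail to reject H0.

H = 0.8250, df = 2, p = 0.661993, fail to reject H0.


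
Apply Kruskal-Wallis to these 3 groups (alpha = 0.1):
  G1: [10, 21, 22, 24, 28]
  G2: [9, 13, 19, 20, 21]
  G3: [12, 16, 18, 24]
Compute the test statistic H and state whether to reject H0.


Step 1: Combine all N = 14 observations and assign midranks.
sorted (value, group, rank): (9,G2,1), (10,G1,2), (12,G3,3), (13,G2,4), (16,G3,5), (18,G3,6), (19,G2,7), (20,G2,8), (21,G1,9.5), (21,G2,9.5), (22,G1,11), (24,G1,12.5), (24,G3,12.5), (28,G1,14)
Step 2: Sum ranks within each group.
R_1 = 49 (n_1 = 5)
R_2 = 29.5 (n_2 = 5)
R_3 = 26.5 (n_3 = 4)
Step 3: H = 12/(N(N+1)) * sum(R_i^2/n_i) - 3(N+1)
     = 12/(14*15) * (49^2/5 + 29.5^2/5 + 26.5^2/4) - 3*15
     = 0.057143 * 829.812 - 45
     = 2.417857.
Step 4: Ties present; correction factor C = 1 - 12/(14^3 - 14) = 0.995604. Corrected H = 2.417857 / 0.995604 = 2.428532.
Step 5: Under H0, H ~ chi^2(2); p-value = 0.296928.
Step 6: alpha = 0.1. fail to reject H0.

H = 2.4285, df = 2, p = 0.296928, fail to reject H0.


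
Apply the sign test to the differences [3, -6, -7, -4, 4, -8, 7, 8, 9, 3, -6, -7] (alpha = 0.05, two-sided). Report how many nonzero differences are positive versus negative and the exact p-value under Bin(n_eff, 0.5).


Step 1: Discard zero differences. Original n = 12; n_eff = number of nonzero differences = 12.
Nonzero differences (with sign): +3, -6, -7, -4, +4, -8, +7, +8, +9, +3, -6, -7
Step 2: Count signs: positive = 6, negative = 6.
Step 3: Under H0: P(positive) = 0.5, so the number of positives S ~ Bin(12, 0.5).
Step 4: Two-sided exact p-value = sum of Bin(12,0.5) probabilities at or below the observed probability = 1.000000.
Step 5: alpha = 0.05. fail to reject H0.

n_eff = 12, pos = 6, neg = 6, p = 1.000000, fail to reject H0.
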